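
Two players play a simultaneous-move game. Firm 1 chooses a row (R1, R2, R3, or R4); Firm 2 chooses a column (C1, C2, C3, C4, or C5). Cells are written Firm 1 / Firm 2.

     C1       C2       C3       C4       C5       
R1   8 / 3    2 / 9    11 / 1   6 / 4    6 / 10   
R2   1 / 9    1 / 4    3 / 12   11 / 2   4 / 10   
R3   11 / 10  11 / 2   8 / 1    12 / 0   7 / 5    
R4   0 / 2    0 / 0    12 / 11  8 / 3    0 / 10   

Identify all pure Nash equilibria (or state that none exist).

A profile is a Nash equilibrium when each player is best-responding to the other.
Firm 1's best responses — vs C1: R3 (payoff 11); vs C2: R3 (payoff 11); vs C3: R4 (payoff 12); vs C4: R3 (payoff 12); vs C5: R3 (payoff 7).
Firm 2's best responses — vs R1: C5 (payoff 10); vs R2: C3 (payoff 12); vs R3: C1 (payoff 10); vs R4: C3 (payoff 11).
Mutual best responses occur at (R3, C1) and (R4, C3); at each, neither player gains by switching.

(R3, C1) and (R4, C3)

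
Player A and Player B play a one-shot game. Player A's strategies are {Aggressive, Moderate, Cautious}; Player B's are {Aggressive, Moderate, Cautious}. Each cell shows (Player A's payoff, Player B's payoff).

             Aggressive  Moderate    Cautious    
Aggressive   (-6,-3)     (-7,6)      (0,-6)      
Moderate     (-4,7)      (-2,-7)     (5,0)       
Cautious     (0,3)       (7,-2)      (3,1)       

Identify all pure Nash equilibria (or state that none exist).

Find each player's best response to every opponent strategy; NE are the intersections.
Player A's best responses — vs Aggressive: Cautious (payoff 0); vs Moderate: Cautious (payoff 7); vs Cautious: Moderate (payoff 5).
Player B's best responses — vs Aggressive: Moderate (payoff 6); vs Moderate: Aggressive (payoff 7); vs Cautious: Aggressive (payoff 3).
The only mutual best response is (Cautious, Aggressive); neither player gains by switching there.

(Cautious, Aggressive)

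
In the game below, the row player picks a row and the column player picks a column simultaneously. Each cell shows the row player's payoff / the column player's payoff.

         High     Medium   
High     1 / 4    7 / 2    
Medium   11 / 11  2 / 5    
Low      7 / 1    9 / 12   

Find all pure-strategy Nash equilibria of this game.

(Medium, High) and (Low, Medium)

Check mutual best responses: a cell is a NE iff neither player can gain by unilaterally deviating.
The row player's best responses — vs High: Medium (payoff 11); vs Medium: Low (payoff 9).
The column player's best responses — vs High: High (payoff 4); vs Medium: High (payoff 11); vs Low: Medium (payoff 12).
Mutual best responses occur at (Medium, High) and (Low, Medium); at each, neither player gains by switching.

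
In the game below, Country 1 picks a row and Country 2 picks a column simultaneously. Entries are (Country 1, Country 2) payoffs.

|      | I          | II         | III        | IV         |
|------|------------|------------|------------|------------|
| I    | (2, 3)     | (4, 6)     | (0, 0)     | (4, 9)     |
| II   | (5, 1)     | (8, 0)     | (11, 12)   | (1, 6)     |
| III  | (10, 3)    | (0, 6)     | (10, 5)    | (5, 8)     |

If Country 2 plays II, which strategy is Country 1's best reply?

II

With Country 2 fixed at II, Country 1's payoffs are: I → 4, II → 8, III → 0.
The maximum is 8, achieved by II.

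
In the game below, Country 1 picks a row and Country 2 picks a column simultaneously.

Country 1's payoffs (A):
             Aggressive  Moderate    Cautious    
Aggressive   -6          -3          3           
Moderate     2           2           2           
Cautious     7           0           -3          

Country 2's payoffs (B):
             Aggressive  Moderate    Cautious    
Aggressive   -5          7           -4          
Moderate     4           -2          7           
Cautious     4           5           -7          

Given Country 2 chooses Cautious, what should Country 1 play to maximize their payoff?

With Country 2 fixed at Cautious, Country 1's payoffs are: Aggressive → 3, Moderate → 2, Cautious → -3.
The maximum is 3, achieved by Aggressive.

Aggressive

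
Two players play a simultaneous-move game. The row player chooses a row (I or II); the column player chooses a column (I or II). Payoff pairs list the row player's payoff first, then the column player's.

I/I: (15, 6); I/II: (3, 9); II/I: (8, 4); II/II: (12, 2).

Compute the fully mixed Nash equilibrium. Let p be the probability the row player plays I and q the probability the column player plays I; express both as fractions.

p = 2/5, q = 9/16

In a mixed NE each player is indifferent between their pure strategies, so the opponent's mix sets the indifference.
The column player indifferent between I and II: p·6 + (1−p)·4 = p·9 + (1−p)·2 ⟹ 4 + 2p = 2 + 7p ⟹ p = 2/5.
The row player indifferent between I and II: q·15 + (1−q)·3 = q·8 + (1−q)·12 ⟹ 3 + 12q = 12 + (-4)q ⟹ q = 9/16.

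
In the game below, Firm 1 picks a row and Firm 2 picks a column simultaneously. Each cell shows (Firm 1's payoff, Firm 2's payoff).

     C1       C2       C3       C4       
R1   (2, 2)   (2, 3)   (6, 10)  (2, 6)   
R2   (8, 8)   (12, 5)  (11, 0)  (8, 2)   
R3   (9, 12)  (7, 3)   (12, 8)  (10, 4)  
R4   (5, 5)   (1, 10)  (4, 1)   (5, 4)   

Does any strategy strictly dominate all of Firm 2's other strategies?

Check whether one of Firm 2's strategies beats all alternatives regardless of what the opponent does.
C1 is not dominant: against R1, C2 gives 3 > 2.
C2 is not dominant: against R1, C3 gives 10 > 3.
C3 is not dominant: against R2, C1 gives 8 > 0.
C4 is not dominant: against R1, C3 gives 10 > 6.
No single strategy is best against every opponent action.

No strictly dominant strategy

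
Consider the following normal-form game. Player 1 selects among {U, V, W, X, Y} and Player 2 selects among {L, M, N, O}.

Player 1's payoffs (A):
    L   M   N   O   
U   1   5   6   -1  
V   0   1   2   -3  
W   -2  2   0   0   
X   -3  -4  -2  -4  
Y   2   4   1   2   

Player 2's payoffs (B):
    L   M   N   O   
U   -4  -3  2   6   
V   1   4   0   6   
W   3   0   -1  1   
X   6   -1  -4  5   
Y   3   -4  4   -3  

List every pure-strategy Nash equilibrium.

No pure-strategy Nash equilibrium

Find each player's best response to every opponent strategy; NE are the intersections.
Player 1's best responses — vs L: Y (payoff 2); vs M: U (payoff 5); vs N: U (payoff 6); vs O: Y (payoff 2).
Player 2's best responses — vs U: O (payoff 6); vs V: O (payoff 6); vs W: L (payoff 3); vs X: L (payoff 6); vs Y: N (payoff 4).
No cell has both players best-responding. For instance, Player 1's best reply to O is Y, but against Y Player 2 prefers N over O.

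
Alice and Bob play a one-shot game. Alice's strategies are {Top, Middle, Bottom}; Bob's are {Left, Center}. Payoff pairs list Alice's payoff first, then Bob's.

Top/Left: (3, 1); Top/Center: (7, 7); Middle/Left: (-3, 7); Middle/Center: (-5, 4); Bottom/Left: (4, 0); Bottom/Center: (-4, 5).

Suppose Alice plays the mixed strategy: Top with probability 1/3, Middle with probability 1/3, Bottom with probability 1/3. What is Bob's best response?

Center

Bob's best reply maximizes expected payoff against the mix.
Left: (1/3)·1 + (1/3)·7 + (1/3)·0 = 8/3
Center: (1/3)·7 + (1/3)·4 + (1/3)·5 = 16/3
Highest expected payoff is 16/3, from Center.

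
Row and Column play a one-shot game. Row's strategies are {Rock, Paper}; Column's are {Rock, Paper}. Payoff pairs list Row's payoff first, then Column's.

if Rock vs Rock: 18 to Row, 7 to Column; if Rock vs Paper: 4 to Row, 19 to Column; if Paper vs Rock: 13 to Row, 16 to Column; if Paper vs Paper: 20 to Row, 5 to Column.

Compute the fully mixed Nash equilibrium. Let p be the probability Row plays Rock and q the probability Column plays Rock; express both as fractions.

Each player's mixing probability is pinned down by making the *other* player indifferent.
Column indifferent between Rock and Paper: p·7 + (1−p)·16 = p·19 + (1−p)·5 ⟹ 16 + (-9)p = 5 + 14p ⟹ p = 11/23.
Row indifferent between Rock and Paper: q·18 + (1−q)·4 = q·13 + (1−q)·20 ⟹ 4 + 14q = 20 + (-7)q ⟹ q = 16/21.

p = 11/23, q = 16/21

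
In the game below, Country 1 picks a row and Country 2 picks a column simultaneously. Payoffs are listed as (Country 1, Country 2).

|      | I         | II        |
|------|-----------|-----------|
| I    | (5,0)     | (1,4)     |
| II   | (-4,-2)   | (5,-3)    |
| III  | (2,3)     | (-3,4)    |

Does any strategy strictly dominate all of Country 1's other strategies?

Check whether one of Country 1's strategies beats all alternatives regardless of what the opponent does.
I is not dominant: against II, II gives 5 > 1.
II is not dominant: against I, I gives 5 > -4.
III is not dominant: against I, I gives 5 > 2.
No single strategy is best against every opponent action.

None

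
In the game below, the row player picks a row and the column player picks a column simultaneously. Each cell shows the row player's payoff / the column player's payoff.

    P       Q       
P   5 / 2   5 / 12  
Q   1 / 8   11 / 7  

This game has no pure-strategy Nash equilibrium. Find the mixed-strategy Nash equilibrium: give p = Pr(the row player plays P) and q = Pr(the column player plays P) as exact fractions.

p = 1/11, q = 3/5

Each player's mixing probability is pinned down by making the *other* player indifferent.
The column player indifferent between P and Q: p·2 + (1−p)·8 = p·12 + (1−p)·7 ⟹ 8 + (-6)p = 7 + 5p ⟹ p = 1/11.
The row player indifferent between P and Q: q·5 + (1−q)·5 = q·1 + (1−q)·11 ⟹ 5 + 0q = 11 + (-10)q ⟹ q = 3/5.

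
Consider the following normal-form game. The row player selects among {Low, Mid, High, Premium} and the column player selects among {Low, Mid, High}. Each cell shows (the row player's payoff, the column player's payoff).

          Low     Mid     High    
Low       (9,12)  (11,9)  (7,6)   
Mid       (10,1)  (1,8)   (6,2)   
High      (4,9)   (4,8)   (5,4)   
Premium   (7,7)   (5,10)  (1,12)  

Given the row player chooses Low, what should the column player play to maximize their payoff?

Low

With the row player fixed at Low, the column player's payoffs are: Low → 12, Mid → 9, High → 6.
The maximum is 12, achieved by Low.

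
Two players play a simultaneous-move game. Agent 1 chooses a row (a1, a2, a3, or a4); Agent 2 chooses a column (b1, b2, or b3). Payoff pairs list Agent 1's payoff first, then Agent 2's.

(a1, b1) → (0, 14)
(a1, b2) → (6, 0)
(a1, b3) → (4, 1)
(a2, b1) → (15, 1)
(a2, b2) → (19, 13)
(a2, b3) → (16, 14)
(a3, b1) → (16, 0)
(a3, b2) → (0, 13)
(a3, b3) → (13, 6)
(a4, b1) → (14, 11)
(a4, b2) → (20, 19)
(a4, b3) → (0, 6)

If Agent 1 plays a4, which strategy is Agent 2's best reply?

With Agent 1 fixed at a4, Agent 2's payoffs are: b1 → 11, b2 → 19, b3 → 6.
The maximum is 19, achieved by b2.

b2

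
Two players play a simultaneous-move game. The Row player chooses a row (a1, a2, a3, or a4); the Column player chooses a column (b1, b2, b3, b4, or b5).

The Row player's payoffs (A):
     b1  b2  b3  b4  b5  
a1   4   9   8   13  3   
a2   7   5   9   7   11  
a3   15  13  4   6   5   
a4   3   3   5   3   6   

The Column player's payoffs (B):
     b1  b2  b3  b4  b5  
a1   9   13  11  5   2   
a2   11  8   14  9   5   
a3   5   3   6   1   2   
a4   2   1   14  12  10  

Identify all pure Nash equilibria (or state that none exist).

(a2, b3)

Find each player's best response to every opponent strategy; NE are the intersections.
The Row player's best responses — vs b1: a3 (payoff 15); vs b2: a3 (payoff 13); vs b3: a2 (payoff 9); vs b4: a1 (payoff 13); vs b5: a2 (payoff 11).
The Column player's best responses — vs a1: b2 (payoff 13); vs a2: b3 (payoff 14); vs a3: b3 (payoff 6); vs a4: b3 (payoff 14).
The only mutual best response is (a2, b3); neither player gains by switching there.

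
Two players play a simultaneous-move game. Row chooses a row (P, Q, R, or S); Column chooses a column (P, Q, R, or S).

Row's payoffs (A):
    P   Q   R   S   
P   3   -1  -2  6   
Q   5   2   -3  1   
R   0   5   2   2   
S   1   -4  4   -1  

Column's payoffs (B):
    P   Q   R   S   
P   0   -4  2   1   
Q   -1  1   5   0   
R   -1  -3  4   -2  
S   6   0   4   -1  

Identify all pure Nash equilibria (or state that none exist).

There is no pure-strategy Nash equilibrium

Check mutual best responses: a cell is a NE iff neither player can gain by unilaterally deviating.
Row's best responses — vs P: Q (payoff 5); vs Q: R (payoff 5); vs R: S (payoff 4); vs S: P (payoff 6).
Column's best responses — vs P: R (payoff 2); vs Q: R (payoff 5); vs R: R (payoff 4); vs S: P (payoff 6).
No cell has both players best-responding. For instance, Row's best reply to S is P, but against P Column prefers R over S.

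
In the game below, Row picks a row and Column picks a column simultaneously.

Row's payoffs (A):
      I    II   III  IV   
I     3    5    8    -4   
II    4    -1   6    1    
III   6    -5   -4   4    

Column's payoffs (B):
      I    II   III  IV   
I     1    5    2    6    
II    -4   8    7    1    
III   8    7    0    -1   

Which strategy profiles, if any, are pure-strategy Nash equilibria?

(III, I)

Find each player's best response to every opponent strategy; NE are the intersections.
Row's best responses — vs I: III (payoff 6); vs II: I (payoff 5); vs III: I (payoff 8); vs IV: III (payoff 4).
Column's best responses — vs I: IV (payoff 6); vs II: II (payoff 8); vs III: I (payoff 8).
The only mutual best response is (III, I); neither player gains by switching there.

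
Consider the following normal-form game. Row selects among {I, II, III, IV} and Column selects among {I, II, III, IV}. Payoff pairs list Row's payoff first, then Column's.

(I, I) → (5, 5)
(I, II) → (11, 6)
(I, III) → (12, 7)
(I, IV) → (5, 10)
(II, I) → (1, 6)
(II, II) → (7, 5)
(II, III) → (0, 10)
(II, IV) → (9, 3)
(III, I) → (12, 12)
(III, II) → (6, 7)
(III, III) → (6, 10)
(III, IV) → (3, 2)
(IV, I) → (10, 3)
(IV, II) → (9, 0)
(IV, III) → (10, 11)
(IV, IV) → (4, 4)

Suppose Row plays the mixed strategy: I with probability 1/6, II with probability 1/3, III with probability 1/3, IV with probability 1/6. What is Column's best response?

Compute Column's expected payoff from each pure strategy against the given mix.
I: (1/6)·5 + (1/3)·6 + (1/3)·12 + (1/6)·3 = 22/3
II: (1/6)·6 + (1/3)·5 + (1/3)·7 + (1/6)·0 = 5
III: (1/6)·7 + (1/3)·10 + (1/3)·10 + (1/6)·11 = 29/3
IV: (1/6)·10 + (1/3)·3 + (1/3)·2 + (1/6)·4 = 4
Highest expected payoff is 29/3, from III.

III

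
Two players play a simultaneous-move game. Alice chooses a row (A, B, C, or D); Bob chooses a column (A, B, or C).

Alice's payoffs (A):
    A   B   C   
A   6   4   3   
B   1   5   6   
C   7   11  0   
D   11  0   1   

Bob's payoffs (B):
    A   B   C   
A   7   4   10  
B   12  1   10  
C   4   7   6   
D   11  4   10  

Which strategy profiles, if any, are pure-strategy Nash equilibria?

(C, B) and (D, A)

Find each player's best response to every opponent strategy; NE are the intersections.
Alice's best responses — vs A: D (payoff 11); vs B: C (payoff 11); vs C: B (payoff 6).
Bob's best responses — vs A: C (payoff 10); vs B: A (payoff 12); vs C: B (payoff 7); vs D: A (payoff 11).
Mutual best responses occur at (C, B) and (D, A); at each, neither player gains by switching.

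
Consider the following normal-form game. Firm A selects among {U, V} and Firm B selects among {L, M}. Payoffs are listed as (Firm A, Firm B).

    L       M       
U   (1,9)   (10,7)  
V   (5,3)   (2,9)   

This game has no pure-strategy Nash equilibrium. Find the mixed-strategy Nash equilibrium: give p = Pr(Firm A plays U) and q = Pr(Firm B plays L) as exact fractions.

p = 3/4, q = 2/3

In a mixed NE each player is indifferent between their pure strategies, so the opponent's mix sets the indifference.
Firm B indifferent between L and M: p·9 + (1−p)·3 = p·7 + (1−p)·9 ⟹ 3 + 6p = 9 + (-2)p ⟹ p = 3/4.
Firm A indifferent between U and V: q·1 + (1−q)·10 = q·5 + (1−q)·2 ⟹ 10 + (-9)q = 2 + 3q ⟹ q = 2/3.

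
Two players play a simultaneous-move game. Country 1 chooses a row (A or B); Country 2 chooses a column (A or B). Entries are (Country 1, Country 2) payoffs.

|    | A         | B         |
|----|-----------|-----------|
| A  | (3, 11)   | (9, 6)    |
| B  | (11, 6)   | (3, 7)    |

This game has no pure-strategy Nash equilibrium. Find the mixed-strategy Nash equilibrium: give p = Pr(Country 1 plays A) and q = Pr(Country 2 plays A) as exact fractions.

p = 1/6, q = 3/7

In a mixed NE each player is indifferent between their pure strategies, so the opponent's mix sets the indifference.
Country 2 indifferent between A and B: p·11 + (1−p)·6 = p·6 + (1−p)·7 ⟹ 6 + 5p = 7 + (-1)p ⟹ p = 1/6.
Country 1 indifferent between A and B: q·3 + (1−q)·9 = q·11 + (1−q)·3 ⟹ 9 + (-6)q = 3 + 8q ⟹ q = 3/7.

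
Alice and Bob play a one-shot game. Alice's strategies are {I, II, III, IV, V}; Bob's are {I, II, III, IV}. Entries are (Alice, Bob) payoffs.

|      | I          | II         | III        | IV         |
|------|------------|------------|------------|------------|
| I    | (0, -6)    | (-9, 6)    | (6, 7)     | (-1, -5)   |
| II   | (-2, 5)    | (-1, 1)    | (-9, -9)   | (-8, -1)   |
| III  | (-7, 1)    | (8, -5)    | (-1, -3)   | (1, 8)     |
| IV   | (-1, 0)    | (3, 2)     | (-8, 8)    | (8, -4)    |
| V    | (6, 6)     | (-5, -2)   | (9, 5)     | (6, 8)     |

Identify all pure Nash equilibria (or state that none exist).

Find each player's best response to every opponent strategy; NE are the intersections.
Alice's best responses — vs I: V (payoff 6); vs II: III (payoff 8); vs III: V (payoff 9); vs IV: IV (payoff 8).
Bob's best responses — vs I: III (payoff 7); vs II: I (payoff 5); vs III: IV (payoff 8); vs IV: III (payoff 8); vs V: IV (payoff 8).
No cell has both players best-responding. For instance, Alice's best reply to IV is IV, but against IV Bob prefers III over IV.

No pure-strategy Nash equilibrium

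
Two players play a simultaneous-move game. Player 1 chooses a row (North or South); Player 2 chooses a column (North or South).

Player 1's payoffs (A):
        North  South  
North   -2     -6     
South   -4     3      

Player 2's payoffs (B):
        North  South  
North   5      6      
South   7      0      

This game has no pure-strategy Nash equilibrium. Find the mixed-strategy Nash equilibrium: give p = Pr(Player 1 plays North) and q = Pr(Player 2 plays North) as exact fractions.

p = 7/8, q = 9/11

In a mixed NE each player is indifferent between their pure strategies, so the opponent's mix sets the indifference.
Player 2 indifferent between North and South: p·5 + (1−p)·7 = p·6 + (1−p)·0 ⟹ 7 + (-2)p = 0 + 6p ⟹ p = 7/8.
Player 1 indifferent between North and South: q·(-2) + (1−q)·(-6) = q·(-4) + (1−q)·3 ⟹ (-6) + 4q = 3 + (-7)q ⟹ q = 9/11.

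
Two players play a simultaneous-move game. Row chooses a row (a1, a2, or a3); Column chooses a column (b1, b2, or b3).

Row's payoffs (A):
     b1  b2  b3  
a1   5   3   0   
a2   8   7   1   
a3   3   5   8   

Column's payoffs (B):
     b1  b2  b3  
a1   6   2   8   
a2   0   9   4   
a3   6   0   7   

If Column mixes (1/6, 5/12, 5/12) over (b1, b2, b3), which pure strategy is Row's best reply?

Compute Row's expected payoff from each pure strategy against the given mix.
a1: (1/6)·5 + (5/12)·3 + (5/12)·0 = 25/12
a2: (1/6)·8 + (5/12)·7 + (5/12)·1 = 14/3
a3: (1/6)·3 + (5/12)·5 + (5/12)·8 = 71/12
Highest expected payoff is 71/12, from a3.

a3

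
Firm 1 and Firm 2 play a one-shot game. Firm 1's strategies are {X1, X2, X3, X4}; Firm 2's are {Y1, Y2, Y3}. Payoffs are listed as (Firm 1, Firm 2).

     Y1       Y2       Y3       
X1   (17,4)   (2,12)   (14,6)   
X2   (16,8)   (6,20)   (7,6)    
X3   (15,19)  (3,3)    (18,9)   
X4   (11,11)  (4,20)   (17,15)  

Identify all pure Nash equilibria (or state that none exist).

A profile is a Nash equilibrium when each player is best-responding to the other.
Firm 1's best responses — vs Y1: X1 (payoff 17); vs Y2: X2 (payoff 6); vs Y3: X3 (payoff 18).
Firm 2's best responses — vs X1: Y2 (payoff 12); vs X2: Y2 (payoff 20); vs X3: Y1 (payoff 19); vs X4: Y2 (payoff 20).
The only mutual best response is (X2, Y2); neither player gains by switching there.

(X2, Y2)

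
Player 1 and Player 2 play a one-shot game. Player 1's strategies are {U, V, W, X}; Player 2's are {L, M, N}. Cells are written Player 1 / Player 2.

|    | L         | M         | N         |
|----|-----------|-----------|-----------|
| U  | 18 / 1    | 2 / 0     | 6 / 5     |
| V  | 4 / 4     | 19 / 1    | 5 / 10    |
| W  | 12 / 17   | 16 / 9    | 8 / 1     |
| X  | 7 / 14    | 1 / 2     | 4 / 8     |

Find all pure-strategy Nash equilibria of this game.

There is no pure-strategy Nash equilibrium

Find each player's best response to every opponent strategy; NE are the intersections.
Player 1's best responses — vs L: U (payoff 18); vs M: V (payoff 19); vs N: W (payoff 8).
Player 2's best responses — vs U: N (payoff 5); vs V: N (payoff 10); vs W: L (payoff 17); vs X: L (payoff 14).
No cell has both players best-responding. For instance, Player 1's best reply to N is W, but against W Player 2 prefers L over N.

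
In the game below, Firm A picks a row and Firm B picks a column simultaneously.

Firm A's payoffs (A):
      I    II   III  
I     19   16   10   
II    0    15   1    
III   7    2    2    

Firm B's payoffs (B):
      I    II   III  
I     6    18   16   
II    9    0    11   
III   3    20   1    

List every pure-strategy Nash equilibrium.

(I, II)

A profile is a Nash equilibrium when each player is best-responding to the other.
Firm A's best responses — vs I: I (payoff 19); vs II: I (payoff 16); vs III: I (payoff 10).
Firm B's best responses — vs I: II (payoff 18); vs II: III (payoff 11); vs III: II (payoff 20).
The only mutual best response is (I, II); neither player gains by switching there.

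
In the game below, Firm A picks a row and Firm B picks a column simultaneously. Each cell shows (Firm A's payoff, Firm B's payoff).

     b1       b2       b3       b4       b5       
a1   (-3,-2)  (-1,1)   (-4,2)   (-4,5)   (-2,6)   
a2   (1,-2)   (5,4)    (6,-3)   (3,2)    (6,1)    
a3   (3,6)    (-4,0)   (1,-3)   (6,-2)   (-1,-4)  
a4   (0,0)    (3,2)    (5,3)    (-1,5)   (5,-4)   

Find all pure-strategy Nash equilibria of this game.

Check mutual best responses: a cell is a NE iff neither player can gain by unilaterally deviating.
Firm A's best responses — vs b1: a3 (payoff 3); vs b2: a2 (payoff 5); vs b3: a2 (payoff 6); vs b4: a3 (payoff 6); vs b5: a2 (payoff 6).
Firm B's best responses — vs a1: b5 (payoff 6); vs a2: b2 (payoff 4); vs a3: b1 (payoff 6); vs a4: b4 (payoff 5).
Mutual best responses occur at (a2, b2) and (a3, b1); at each, neither player gains by switching.

(a2, b2) and (a3, b1)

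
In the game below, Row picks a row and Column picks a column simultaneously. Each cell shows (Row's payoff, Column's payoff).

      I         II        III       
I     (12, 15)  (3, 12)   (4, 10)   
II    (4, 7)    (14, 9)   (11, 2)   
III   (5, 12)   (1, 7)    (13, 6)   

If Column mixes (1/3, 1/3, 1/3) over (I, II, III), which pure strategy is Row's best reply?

II

Compute Row's expected payoff from each pure strategy against the given mix.
I: (1/3)·12 + (1/3)·3 + (1/3)·4 = 19/3
II: (1/3)·4 + (1/3)·14 + (1/3)·11 = 29/3
III: (1/3)·5 + (1/3)·1 + (1/3)·13 = 19/3
Highest expected payoff is 29/3, from II.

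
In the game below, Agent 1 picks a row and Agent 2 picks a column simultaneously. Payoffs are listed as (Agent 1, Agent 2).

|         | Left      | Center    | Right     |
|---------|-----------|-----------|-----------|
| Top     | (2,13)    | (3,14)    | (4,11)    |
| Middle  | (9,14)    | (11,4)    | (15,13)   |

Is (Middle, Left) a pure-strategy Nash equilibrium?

Yes

Holding Agent 2 at Left: Agent 1 gets 9 from Middle, versus 2 from Top. No profitable deviation for Agent 1.
Holding Agent 1 at Middle: Agent 2 gets 14 from Left, versus 4 from Center, 13 from Right. No profitable deviation for Agent 2 either.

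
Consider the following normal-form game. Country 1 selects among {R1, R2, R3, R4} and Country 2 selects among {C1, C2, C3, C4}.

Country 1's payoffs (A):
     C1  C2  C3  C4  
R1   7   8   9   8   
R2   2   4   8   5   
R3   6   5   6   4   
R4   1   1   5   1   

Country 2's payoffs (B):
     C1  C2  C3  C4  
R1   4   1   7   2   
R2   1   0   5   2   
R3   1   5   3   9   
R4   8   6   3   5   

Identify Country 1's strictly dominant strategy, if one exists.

A strategy is strictly dominant if it gives Country 1 a strictly higher payoff than every other strategy, against every choice by the opponent.
R1 strictly dominates: vs C1: 7 > each of {2, 6, 1}; vs C2: 8 > each of {4, 5, 1}; vs C3: 9 > each of {8, 6, 5}; vs C4: 8 > each of {5, 4, 1}.

R1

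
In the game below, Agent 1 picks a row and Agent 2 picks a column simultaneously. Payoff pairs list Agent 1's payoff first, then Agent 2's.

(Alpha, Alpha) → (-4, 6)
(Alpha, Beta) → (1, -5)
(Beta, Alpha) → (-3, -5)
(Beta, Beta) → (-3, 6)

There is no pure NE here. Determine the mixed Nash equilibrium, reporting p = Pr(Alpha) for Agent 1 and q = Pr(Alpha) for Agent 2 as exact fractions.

p = 1/2, q = 4/5

Each player's mixing probability is pinned down by making the *other* player indifferent.
Agent 2 indifferent between Alpha and Beta: p·6 + (1−p)·(-5) = p·(-5) + (1−p)·6 ⟹ (-5) + 11p = 6 + (-11)p ⟹ p = 1/2.
Agent 1 indifferent between Alpha and Beta: q·(-4) + (1−q)·1 = q·(-3) + (1−q)·(-3) ⟹ 1 + (-5)q = (-3) + 0q ⟹ q = 4/5.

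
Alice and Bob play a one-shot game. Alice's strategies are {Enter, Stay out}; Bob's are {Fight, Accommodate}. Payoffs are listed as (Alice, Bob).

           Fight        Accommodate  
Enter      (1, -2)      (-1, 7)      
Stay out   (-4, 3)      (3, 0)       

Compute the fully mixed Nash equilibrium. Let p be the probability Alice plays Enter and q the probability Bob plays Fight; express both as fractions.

p = 1/4, q = 4/9

In a mixed NE each player is indifferent between their pure strategies, so the opponent's mix sets the indifference.
Bob indifferent between Fight and Accommodate: p·(-2) + (1−p)·3 = p·7 + (1−p)·0 ⟹ 3 + (-5)p = 0 + 7p ⟹ p = 1/4.
Alice indifferent between Enter and Stay out: q·1 + (1−q)·(-1) = q·(-4) + (1−q)·3 ⟹ (-1) + 2q = 3 + (-7)q ⟹ q = 4/9.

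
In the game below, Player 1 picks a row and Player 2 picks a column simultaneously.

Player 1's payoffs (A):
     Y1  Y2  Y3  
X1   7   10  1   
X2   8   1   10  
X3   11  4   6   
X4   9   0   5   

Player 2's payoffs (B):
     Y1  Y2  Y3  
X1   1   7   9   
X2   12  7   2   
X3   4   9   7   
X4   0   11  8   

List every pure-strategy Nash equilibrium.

No pure-strategy Nash equilibrium

Check mutual best responses: a cell is a NE iff neither player can gain by unilaterally deviating.
Player 1's best responses — vs Y1: X3 (payoff 11); vs Y2: X1 (payoff 10); vs Y3: X2 (payoff 10).
Player 2's best responses — vs X1: Y3 (payoff 9); vs X2: Y1 (payoff 12); vs X3: Y2 (payoff 9); vs X4: Y2 (payoff 11).
No cell has both players best-responding. For instance, Player 1's best reply to Y1 is X3, but against X3 Player 2 prefers Y2 over Y1.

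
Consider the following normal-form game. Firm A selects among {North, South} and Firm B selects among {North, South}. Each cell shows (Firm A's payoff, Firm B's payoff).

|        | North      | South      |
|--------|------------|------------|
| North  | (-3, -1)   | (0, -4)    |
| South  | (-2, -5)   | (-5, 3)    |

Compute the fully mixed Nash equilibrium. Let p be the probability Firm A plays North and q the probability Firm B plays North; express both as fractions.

p = 8/11, q = 5/6

In a mixed NE each player is indifferent between their pure strategies, so the opponent's mix sets the indifference.
Firm B indifferent between North and South: p·(-1) + (1−p)·(-5) = p·(-4) + (1−p)·3 ⟹ (-5) + 4p = 3 + (-7)p ⟹ p = 8/11.
Firm A indifferent between North and South: q·(-3) + (1−q)·0 = q·(-2) + (1−q)·(-5) ⟹ 0 + (-3)q = (-5) + 3q ⟹ q = 5/6.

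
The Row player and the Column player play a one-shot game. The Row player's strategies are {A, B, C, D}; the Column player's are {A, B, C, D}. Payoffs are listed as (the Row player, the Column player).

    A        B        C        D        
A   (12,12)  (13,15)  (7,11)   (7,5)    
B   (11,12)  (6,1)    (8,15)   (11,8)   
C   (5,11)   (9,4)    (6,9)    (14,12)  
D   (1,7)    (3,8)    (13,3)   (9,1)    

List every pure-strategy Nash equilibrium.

(A, B) and (C, D)

Check mutual best responses: a cell is a NE iff neither player can gain by unilaterally deviating.
The Row player's best responses — vs A: A (payoff 12); vs B: A (payoff 13); vs C: D (payoff 13); vs D: C (payoff 14).
The Column player's best responses — vs A: B (payoff 15); vs B: C (payoff 15); vs C: D (payoff 12); vs D: B (payoff 8).
Mutual best responses occur at (A, B) and (C, D); at each, neither player gains by switching.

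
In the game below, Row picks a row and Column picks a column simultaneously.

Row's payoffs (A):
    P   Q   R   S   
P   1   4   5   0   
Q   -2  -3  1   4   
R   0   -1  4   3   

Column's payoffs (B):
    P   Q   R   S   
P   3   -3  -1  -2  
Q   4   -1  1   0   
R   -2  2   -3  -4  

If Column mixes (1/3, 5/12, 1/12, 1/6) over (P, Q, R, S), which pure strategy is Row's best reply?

Row's best reply maximizes expected payoff against the mix.
P: (1/3)·1 + (5/12)·4 + (1/12)·5 + (1/6)·0 = 29/12
Q: (1/3)·(-2) + (5/12)·(-3) + (1/12)·1 + (1/6)·4 = -7/6
R: (1/3)·0 + (5/12)·(-1) + (1/12)·4 + (1/6)·3 = 5/12
Highest expected payoff is 29/12, from P.

P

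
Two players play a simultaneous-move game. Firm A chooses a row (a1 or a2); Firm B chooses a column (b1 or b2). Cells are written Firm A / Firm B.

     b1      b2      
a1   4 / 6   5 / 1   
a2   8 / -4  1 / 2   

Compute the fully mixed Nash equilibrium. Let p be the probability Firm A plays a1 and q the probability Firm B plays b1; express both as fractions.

In a mixed NE each player is indifferent between their pure strategies, so the opponent's mix sets the indifference.
Firm B indifferent between b1 and b2: p·6 + (1−p)·(-4) = p·1 + (1−p)·2 ⟹ (-4) + 10p = 2 + (-1)p ⟹ p = 6/11.
Firm A indifferent between a1 and a2: q·4 + (1−q)·5 = q·8 + (1−q)·1 ⟹ 5 + (-1)q = 1 + 7q ⟹ q = 1/2.

p = 6/11, q = 1/2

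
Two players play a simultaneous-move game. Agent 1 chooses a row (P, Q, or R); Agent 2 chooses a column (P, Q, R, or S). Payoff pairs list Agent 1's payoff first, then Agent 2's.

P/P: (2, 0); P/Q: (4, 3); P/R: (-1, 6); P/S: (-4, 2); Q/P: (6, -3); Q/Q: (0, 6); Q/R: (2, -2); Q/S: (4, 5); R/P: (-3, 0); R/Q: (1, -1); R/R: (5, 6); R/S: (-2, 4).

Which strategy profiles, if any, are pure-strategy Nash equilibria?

(R, R)

A profile is a Nash equilibrium when each player is best-responding to the other.
Agent 1's best responses — vs P: Q (payoff 6); vs Q: P (payoff 4); vs R: R (payoff 5); vs S: Q (payoff 4).
Agent 2's best responses — vs P: R (payoff 6); vs Q: Q (payoff 6); vs R: R (payoff 6).
The only mutual best response is (R, R); neither player gains by switching there.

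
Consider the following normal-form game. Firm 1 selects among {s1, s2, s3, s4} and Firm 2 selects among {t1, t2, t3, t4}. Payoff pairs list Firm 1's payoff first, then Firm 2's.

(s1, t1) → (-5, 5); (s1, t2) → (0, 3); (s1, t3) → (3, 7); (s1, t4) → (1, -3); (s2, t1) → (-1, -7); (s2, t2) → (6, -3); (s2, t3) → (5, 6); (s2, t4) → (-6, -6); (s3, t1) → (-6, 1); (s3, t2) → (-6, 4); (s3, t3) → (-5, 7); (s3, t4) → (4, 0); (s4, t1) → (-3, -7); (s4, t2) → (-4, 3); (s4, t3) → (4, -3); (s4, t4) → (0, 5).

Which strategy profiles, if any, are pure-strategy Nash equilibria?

Find each player's best response to every opponent strategy; NE are the intersections.
Firm 1's best responses — vs t1: s2 (payoff -1); vs t2: s2 (payoff 6); vs t3: s2 (payoff 5); vs t4: s3 (payoff 4).
Firm 2's best responses — vs s1: t3 (payoff 7); vs s2: t3 (payoff 6); vs s3: t3 (payoff 7); vs s4: t4 (payoff 5).
The only mutual best response is (s2, t3); neither player gains by switching there.

(s2, t3)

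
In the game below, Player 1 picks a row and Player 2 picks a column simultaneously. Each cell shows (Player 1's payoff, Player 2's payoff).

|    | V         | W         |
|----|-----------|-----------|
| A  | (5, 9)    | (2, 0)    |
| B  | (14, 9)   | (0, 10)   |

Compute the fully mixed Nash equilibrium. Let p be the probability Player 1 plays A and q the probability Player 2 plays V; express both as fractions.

p = 1/10, q = 2/11

In a mixed NE each player is indifferent between their pure strategies, so the opponent's mix sets the indifference.
Player 2 indifferent between V and W: p·9 + (1−p)·9 = p·0 + (1−p)·10 ⟹ 9 + 0p = 10 + (-10)p ⟹ p = 1/10.
Player 1 indifferent between A and B: q·5 + (1−q)·2 = q·14 + (1−q)·0 ⟹ 2 + 3q = 0 + 14q ⟹ q = 2/11.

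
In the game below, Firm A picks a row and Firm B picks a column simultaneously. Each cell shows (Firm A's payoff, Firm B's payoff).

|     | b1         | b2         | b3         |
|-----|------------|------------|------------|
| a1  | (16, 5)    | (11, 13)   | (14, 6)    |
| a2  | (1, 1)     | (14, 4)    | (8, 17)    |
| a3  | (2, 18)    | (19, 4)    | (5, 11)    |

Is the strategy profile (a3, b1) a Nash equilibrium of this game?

Holding Firm B at b1: Firm A gets 2 from a3 but could get 16 by switching to a1. Firm A has a profitable deviation.

No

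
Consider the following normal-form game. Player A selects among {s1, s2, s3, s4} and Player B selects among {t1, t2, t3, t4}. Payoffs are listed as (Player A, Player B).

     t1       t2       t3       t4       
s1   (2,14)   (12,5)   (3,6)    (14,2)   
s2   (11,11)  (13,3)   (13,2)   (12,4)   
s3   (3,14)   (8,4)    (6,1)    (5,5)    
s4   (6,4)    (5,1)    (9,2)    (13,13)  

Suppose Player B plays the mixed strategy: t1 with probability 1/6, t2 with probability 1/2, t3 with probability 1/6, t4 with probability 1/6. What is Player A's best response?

s2

Player A's best reply maximizes expected payoff against the mix.
s1: (1/6)·2 + (1/2)·12 + (1/6)·3 + (1/6)·14 = 55/6
s2: (1/6)·11 + (1/2)·13 + (1/6)·13 + (1/6)·12 = 25/2
s3: (1/6)·3 + (1/2)·8 + (1/6)·6 + (1/6)·5 = 19/3
s4: (1/6)·6 + (1/2)·5 + (1/6)·9 + (1/6)·13 = 43/6
Highest expected payoff is 25/2, from s2.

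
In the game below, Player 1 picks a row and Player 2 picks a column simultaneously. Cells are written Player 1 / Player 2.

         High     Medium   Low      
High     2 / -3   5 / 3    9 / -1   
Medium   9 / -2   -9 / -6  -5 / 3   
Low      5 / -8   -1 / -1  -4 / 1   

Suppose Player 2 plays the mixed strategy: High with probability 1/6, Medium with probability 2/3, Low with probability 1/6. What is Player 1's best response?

High

Player 1's best reply maximizes expected payoff against the mix.
High: (1/6)·2 + (2/3)·5 + (1/6)·9 = 31/6
Medium: (1/6)·9 + (2/3)·(-9) + (1/6)·(-5) = -16/3
Low: (1/6)·5 + (2/3)·(-1) + (1/6)·(-4) = -1/2
Highest expected payoff is 31/6, from High.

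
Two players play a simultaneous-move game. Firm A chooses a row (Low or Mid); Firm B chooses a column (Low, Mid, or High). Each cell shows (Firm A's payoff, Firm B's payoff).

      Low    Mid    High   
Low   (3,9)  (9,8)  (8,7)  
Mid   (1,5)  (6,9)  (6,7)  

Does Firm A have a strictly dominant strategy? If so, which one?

Low

Check whether one of Firm A's strategies beats all alternatives regardless of what the opponent does.
Low strictly dominates: vs Low: 3 > 1; vs Mid: 9 > 6; vs High: 8 > 6.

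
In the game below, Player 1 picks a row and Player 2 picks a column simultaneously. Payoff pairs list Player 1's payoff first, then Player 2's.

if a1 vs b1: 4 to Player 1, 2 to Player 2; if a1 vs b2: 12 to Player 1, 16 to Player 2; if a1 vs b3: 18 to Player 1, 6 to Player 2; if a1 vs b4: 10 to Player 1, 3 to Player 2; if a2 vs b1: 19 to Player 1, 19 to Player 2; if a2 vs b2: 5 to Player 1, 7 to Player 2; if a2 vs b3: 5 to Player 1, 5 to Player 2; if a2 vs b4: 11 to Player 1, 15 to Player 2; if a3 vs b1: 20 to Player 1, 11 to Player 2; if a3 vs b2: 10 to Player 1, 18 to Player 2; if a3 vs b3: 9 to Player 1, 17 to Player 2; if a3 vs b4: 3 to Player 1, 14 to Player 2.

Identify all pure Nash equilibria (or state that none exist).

Check mutual best responses: a cell is a NE iff neither player can gain by unilaterally deviating.
Player 1's best responses — vs b1: a3 (payoff 20); vs b2: a1 (payoff 12); vs b3: a1 (payoff 18); vs b4: a2 (payoff 11).
Player 2's best responses — vs a1: b2 (payoff 16); vs a2: b1 (payoff 19); vs a3: b2 (payoff 18).
The only mutual best response is (a1, b2); neither player gains by switching there.

(a1, b2)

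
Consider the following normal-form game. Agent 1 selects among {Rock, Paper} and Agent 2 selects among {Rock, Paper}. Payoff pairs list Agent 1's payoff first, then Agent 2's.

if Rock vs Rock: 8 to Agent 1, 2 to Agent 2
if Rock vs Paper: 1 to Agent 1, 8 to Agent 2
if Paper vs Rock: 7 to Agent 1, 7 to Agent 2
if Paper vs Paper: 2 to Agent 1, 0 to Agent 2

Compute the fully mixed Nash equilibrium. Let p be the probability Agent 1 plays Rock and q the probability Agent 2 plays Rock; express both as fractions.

Each player's mixing probability is pinned down by making the *other* player indifferent.
Agent 2 indifferent between Rock and Paper: p·2 + (1−p)·7 = p·8 + (1−p)·0 ⟹ 7 + (-5)p = 0 + 8p ⟹ p = 7/13.
Agent 1 indifferent between Rock and Paper: q·8 + (1−q)·1 = q·7 + (1−q)·2 ⟹ 1 + 7q = 2 + 5q ⟹ q = 1/2.

p = 7/13, q = 1/2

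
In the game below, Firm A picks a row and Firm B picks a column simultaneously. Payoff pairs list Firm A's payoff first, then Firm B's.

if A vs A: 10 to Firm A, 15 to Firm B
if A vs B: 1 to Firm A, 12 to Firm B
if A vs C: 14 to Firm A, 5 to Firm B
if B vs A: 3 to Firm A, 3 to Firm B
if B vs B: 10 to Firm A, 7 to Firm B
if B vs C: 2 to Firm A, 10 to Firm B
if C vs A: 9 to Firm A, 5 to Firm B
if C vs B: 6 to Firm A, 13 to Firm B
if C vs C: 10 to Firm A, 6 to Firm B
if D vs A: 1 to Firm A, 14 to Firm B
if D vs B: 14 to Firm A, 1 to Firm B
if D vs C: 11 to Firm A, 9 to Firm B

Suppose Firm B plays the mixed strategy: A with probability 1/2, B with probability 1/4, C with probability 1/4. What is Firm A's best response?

A

Firm A's best reply maximizes expected payoff against the mix.
A: (1/2)·10 + (1/4)·1 + (1/4)·14 = 35/4
B: (1/2)·3 + (1/4)·10 + (1/4)·2 = 9/2
C: (1/2)·9 + (1/4)·6 + (1/4)·10 = 17/2
D: (1/2)·1 + (1/4)·14 + (1/4)·11 = 27/4
Highest expected payoff is 35/4, from A.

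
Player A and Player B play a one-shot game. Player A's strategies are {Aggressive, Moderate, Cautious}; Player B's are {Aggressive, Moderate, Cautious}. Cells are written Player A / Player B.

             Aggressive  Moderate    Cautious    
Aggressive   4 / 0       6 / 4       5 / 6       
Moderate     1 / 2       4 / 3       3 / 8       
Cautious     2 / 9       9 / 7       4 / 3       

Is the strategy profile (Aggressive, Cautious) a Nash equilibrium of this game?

Holding Player B at Cautious: Player A gets 5 from Aggressive, versus 3 from Moderate, 4 from Cautious. No profitable deviation for Player A.
Holding Player A at Aggressive: Player B gets 6 from Cautious, versus 0 from Aggressive, 4 from Moderate. No profitable deviation for Player B either.

Yes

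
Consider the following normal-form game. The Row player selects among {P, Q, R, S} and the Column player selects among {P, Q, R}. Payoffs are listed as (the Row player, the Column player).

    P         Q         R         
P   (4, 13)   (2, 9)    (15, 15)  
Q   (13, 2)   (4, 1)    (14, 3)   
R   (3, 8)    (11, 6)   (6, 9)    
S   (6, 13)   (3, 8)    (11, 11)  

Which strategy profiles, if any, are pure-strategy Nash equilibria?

(P, R)

A profile is a Nash equilibrium when each player is best-responding to the other.
The Row player's best responses — vs P: Q (payoff 13); vs Q: R (payoff 11); vs R: P (payoff 15).
The Column player's best responses — vs P: R (payoff 15); vs Q: R (payoff 3); vs R: R (payoff 9); vs S: P (payoff 13).
The only mutual best response is (P, R); neither player gains by switching there.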